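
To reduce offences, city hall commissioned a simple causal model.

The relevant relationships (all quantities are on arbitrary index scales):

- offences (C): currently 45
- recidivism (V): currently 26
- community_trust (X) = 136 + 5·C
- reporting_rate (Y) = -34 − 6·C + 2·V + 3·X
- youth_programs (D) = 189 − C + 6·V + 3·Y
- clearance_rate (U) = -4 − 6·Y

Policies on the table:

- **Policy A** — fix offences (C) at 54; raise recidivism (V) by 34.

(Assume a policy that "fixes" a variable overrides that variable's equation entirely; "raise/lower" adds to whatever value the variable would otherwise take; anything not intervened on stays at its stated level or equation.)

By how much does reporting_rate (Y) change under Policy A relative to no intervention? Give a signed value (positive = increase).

149

Baseline:
  C = 45
  V = 26
  X = 136 + 5·45 = 361
  Y = -34 − 6·45 + 2·26 + 3·361 = 831
Policy A (C := 54, V + 34):
  C = 54
  V = 26 + 34 = 60
  X = 136 + 5·54 = 406
  Y = -34 − 6·54 + 2·60 + 3·406 = 980
Change in Y: 980 − 831 = 149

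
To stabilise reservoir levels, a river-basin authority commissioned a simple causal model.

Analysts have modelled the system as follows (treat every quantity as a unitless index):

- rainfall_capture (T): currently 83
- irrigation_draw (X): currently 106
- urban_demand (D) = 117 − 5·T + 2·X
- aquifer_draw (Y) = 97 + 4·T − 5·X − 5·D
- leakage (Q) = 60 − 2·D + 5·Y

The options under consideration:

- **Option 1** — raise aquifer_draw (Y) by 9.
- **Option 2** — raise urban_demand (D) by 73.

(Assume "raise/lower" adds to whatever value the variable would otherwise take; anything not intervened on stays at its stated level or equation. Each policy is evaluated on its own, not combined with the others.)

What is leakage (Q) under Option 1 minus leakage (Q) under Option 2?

Option 1 (Y + 9):
  T = 83
  X = 106
  D = 117 − 5·83 + 2·106 = -86
  Y = 97 + 4·83 − 5·106 − 5·(-86) (+9 from intervention) = 338
  Q = 60 − 2·(-86) + 5·338 = 1922
Option 2 (D + 73):
  T = 83
  X = 106
  D = 117 − 5·83 + 2·106 (+73 from intervention) = -13
  Y = 97 + 4·83 − 5·106 − 5·(-13) = -36
  Q = 60 − 2·(-13) + 5·(-36) = -94
Q: 1922 − (-94) = 2016

2016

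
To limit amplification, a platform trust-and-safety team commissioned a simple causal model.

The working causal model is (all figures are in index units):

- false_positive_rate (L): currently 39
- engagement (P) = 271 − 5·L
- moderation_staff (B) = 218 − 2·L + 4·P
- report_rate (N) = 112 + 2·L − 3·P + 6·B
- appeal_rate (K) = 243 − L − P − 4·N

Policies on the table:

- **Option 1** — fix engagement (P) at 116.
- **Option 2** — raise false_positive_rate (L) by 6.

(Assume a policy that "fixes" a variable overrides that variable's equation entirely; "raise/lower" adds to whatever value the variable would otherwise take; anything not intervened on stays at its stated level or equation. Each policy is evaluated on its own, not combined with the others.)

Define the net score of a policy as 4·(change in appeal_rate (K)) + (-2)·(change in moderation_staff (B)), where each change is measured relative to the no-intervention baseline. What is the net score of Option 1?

Baseline:
  L = 39
  P = 271 − 5·39 = 76
  B = 218 − 2·39 + 4·76 = 444
  N = 112 + 2·39 − 3·76 + 6·444 = 2626
  K = 243 − 39 − 76 − 4·2626 = -10376
Option 1 (P := 116):
  L = 39
  P = 116
  B = 218 − 2·39 + 4·116 = 604
  N = 112 + 2·39 − 3·116 + 6·604 = 3466
  K = 243 − 39 − 116 − 4·3466 = -13776
ΔK = -13776 − (-10376) = -3400; ΔB = 604 − 444 = 160
Score = 4·(-3400) + (-2)·160 = -13920

-13920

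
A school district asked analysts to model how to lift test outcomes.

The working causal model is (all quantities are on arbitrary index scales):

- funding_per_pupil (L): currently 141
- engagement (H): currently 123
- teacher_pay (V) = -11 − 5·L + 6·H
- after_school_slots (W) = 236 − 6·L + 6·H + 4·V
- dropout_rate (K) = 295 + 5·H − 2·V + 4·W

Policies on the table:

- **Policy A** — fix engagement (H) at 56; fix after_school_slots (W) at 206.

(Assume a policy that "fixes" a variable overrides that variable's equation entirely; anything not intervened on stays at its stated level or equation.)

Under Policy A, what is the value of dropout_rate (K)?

2159

Policy A (H := 56, W := 206):
  L = 141
  H = 56
  V = -11 − 5·141 + 6·56 = -380
  W = 206
  K = 295 + 5·56 − 2·(-380) + 4·206 = 2159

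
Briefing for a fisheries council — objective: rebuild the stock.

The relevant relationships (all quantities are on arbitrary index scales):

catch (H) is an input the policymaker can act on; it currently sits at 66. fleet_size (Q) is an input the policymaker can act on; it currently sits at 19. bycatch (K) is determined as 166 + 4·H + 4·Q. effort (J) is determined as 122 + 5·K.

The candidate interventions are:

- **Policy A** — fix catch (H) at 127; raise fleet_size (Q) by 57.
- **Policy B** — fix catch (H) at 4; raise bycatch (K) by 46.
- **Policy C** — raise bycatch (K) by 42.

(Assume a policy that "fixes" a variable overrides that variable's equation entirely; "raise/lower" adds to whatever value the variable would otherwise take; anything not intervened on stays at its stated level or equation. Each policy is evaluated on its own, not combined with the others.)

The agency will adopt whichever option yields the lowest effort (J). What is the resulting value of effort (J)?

1642

Policy A (H := 127, Q + 57):
  H = 127
  Q = 19 + 57 = 76
  K = 166 + 4·127 + 4·76 = 978
  J = 122 + 5·978 = 5012
Policy B (H := 4, K + 46):
  H = 4
  Q = 19
  K = 166 + 4·4 + 4·19 (+46 from intervention) = 304
  J = 122 + 5·304 = 1642
Policy C (K + 42):
  H = 66
  Q = 19
  K = 166 + 4·66 + 4·19 (+42 from intervention) = 548
  J = 122 + 5·548 = 2862
Comparing — Policy A: J=5012, Policy B: J=1642, Policy C: J=2862. Lowest is 1642 (Policy B).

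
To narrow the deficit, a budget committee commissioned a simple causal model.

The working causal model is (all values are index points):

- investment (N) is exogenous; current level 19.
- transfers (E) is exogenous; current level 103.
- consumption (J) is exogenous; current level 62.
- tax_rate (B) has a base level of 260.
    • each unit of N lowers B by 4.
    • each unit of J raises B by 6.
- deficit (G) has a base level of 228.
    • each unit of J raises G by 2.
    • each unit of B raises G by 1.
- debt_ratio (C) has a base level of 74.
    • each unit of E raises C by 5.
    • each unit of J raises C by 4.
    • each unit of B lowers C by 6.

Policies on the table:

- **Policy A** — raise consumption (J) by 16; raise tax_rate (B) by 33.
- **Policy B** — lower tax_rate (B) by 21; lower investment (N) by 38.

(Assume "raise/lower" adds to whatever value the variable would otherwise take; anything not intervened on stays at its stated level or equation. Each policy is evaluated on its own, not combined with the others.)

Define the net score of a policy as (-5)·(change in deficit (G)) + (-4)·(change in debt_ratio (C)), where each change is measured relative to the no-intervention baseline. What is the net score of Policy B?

Baseline:
  N = 19
  E = 103
  J = 62
  B = 260 − 4·19 + 6·62 = 556
  G = 228 + 2·62 + 556 = 908
  C = 74 + 5·103 + 4·62 − 6·556 = -2499
Policy B (B − 21, N − 38):
  N = 19 − 38 = -19
  E = 103
  J = 62
  B = 260 − 4·(-19) + 6·62 (−21 from intervention) = 687
  G = 228 + 2·62 + 687 = 1039
  C = 74 + 5·103 + 4·62 − 6·687 = -3285
ΔG = 1039 − 908 = 131; ΔC = -3285 − (-2499) = -786
Score = (-5)·131 + (-4)·(-786) = 2489

2489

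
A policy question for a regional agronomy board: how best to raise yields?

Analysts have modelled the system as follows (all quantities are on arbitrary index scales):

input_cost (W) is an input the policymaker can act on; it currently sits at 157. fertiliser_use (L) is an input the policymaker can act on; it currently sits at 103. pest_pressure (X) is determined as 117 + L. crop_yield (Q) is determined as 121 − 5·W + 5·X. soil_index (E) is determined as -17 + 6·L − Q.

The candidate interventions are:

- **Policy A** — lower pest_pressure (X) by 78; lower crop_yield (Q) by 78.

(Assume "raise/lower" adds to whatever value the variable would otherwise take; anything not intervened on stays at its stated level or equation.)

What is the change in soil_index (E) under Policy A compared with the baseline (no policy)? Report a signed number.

468

Baseline:
  W = 157
  L = 103
  X = 117 + 103 = 220
  Q = 121 − 5·157 + 5·220 = 436
  E = -17 + 6·103 − 436 = 165
Policy A (X − 78, Q − 78):
  W = 157
  L = 103
  X = 117 + 103 (−78 from intervention) = 142
  Q = 121 − 5·157 + 5·142 (−78 from intervention) = -32
  E = -17 + 6·103 − (-32) = 633
Change in E: 633 − 165 = 468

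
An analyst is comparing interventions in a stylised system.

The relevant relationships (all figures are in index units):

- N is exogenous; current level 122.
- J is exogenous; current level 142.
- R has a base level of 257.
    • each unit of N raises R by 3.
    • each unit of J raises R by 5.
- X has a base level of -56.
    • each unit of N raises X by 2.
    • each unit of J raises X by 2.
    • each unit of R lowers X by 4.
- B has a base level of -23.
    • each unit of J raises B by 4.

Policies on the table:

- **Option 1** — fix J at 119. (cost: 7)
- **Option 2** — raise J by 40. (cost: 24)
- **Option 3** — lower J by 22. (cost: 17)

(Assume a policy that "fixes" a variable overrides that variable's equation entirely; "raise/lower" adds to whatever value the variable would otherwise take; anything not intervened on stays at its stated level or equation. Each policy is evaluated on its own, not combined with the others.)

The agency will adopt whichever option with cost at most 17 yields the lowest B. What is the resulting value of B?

Option 1 (J := 119):
  J = 119
  B = -23 + 4·119 = 453
Option 3 (J − 22):
  J = 142 − 22 = 120
  B = -23 + 4·120 = 457
Comparing — Option 1: B=453, Option 3: B=457. Lowest is 453 (Option 1).

453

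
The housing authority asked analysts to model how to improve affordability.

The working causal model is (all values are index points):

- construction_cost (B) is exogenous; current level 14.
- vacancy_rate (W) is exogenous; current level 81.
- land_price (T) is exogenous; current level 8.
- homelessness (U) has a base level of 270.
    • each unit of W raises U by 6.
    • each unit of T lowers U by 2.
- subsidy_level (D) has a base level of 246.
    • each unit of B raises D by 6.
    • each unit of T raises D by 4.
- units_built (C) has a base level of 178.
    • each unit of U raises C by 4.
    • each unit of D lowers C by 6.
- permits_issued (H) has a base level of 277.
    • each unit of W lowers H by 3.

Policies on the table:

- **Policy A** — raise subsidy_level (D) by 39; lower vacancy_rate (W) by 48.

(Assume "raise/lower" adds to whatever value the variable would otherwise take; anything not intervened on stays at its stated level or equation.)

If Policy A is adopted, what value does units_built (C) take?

Policy A (D + 39, W − 48):
  B = 14
  W = 81 − 48 = 33
  T = 8
  U = 270 + 6·33 − 2·8 = 452
  D = 246 + 6·14 + 4·8 (+39 from intervention) = 401
  C = 178 + 4·452 − 6·401 = -420

-420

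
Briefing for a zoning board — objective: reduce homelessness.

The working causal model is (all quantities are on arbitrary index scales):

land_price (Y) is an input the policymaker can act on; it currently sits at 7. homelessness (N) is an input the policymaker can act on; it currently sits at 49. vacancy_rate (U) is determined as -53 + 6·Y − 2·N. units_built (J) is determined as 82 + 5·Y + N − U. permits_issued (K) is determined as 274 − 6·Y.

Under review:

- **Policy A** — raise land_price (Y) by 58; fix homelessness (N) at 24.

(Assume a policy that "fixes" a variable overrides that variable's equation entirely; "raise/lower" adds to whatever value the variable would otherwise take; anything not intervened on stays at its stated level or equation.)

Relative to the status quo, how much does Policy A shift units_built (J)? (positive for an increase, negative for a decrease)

Baseline:
  Y = 7
  N = 49
  U = -53 + 6·7 − 2·49 = -109
  J = 82 + 5·7 + 49 − (-109) = 275
Policy A (Y + 58, N := 24):
  Y = 7 + 58 = 65
  N = 24
  U = -53 + 6·65 − 2·24 = 289
  J = 82 + 5·65 + 24 − 289 = 142
Change in J: 142 − 275 = -133

-133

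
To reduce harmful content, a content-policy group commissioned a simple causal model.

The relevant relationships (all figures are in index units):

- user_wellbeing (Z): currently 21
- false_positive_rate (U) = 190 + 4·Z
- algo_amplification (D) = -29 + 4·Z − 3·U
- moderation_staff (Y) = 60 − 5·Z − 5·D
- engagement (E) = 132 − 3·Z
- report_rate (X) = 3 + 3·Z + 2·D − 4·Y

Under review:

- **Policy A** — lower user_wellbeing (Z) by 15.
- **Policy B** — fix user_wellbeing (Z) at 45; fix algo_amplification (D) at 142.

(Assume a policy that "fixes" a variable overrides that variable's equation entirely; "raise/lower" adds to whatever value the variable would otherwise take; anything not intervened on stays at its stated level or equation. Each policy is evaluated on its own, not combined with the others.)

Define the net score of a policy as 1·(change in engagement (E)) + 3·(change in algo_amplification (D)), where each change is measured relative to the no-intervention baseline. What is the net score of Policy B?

Baseline:
  Z = 21
  U = 190 + 4·21 = 274
  D = -29 + 4·21 − 3·274 = -767
  E = 132 − 3·21 = 69
Policy B (Z := 45, D := 142):
  Z = 45
  U = 190 + 4·45 = 370
  D = 142
  E = 132 − 3·45 = -3
ΔE = -3 − 69 = -72; ΔD = 142 − (-767) = 909
Score = 1·(-72) + 3·909 = 2655

2655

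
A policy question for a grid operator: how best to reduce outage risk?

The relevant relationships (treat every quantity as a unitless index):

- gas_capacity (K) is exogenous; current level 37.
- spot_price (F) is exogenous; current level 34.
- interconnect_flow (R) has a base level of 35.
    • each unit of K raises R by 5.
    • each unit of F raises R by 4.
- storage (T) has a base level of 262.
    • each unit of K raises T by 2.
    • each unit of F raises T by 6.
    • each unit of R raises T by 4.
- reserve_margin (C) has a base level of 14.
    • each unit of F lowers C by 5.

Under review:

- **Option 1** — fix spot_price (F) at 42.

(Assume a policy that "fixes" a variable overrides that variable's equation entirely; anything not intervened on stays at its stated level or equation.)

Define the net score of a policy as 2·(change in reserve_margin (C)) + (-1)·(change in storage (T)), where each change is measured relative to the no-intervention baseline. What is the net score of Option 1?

Baseline:
  K = 37
  F = 34
  R = 35 + 5·37 + 4·34 = 356
  T = 262 + 2·37 + 6·34 + 4·356 = 1964
  C = 14 − 5·34 = -156
Option 1 (F := 42):
  K = 37
  F = 42
  R = 35 + 5·37 + 4·42 = 388
  T = 262 + 2·37 + 6·42 + 4·388 = 2140
  C = 14 − 5·42 = -196
ΔC = -196 − (-156) = -40; ΔT = 2140 − 1964 = 176
Score = 2·(-40) + (-1)·176 = -256

-256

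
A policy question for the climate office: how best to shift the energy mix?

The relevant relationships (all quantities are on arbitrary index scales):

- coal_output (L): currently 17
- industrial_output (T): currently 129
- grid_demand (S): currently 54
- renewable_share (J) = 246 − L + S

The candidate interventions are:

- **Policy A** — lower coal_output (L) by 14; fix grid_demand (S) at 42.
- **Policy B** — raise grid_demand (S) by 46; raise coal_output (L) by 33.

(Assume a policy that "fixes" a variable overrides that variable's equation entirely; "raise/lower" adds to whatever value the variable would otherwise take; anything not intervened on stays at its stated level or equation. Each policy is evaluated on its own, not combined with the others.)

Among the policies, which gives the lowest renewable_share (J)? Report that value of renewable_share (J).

285

Policy A (L − 14, S := 42):
  L = 17 − 14 = 3
  S = 42
  J = 246 − 3 + 42 = 285
Policy B (S + 46, L + 33):
  L = 17 + 33 = 50
  S = 54 + 46 = 100
  J = 246 − 50 + 100 = 296
Comparing — Policy A: J=285, Policy B: J=296. Lowest is 285 (Policy A).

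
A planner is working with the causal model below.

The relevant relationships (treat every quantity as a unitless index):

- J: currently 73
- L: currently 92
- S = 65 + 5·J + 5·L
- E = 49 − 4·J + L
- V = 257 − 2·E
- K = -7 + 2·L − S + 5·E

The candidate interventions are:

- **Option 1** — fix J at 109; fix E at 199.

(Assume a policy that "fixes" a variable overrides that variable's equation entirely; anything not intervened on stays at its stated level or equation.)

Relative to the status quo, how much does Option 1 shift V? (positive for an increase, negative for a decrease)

-700

Baseline:
  J = 73
  L = 92
  E = 49 − 4·73 + 92 = -151
  V = 257 − 2·(-151) = 559
Option 1 (J := 109, E := 199):
  J = 109
  L = 92
  E = 199
  V = 257 − 2·199 = -141
Change in V: -141 − 559 = -700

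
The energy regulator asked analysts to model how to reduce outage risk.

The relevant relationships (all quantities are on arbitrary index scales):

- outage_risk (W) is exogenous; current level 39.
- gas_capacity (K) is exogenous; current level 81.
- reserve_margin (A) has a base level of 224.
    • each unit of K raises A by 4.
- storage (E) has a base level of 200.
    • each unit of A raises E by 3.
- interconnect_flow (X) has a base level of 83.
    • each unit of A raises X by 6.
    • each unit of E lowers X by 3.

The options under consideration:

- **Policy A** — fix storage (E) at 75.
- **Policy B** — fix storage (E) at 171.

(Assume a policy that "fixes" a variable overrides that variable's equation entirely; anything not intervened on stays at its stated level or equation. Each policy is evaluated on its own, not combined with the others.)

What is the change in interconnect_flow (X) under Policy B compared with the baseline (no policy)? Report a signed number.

Baseline:
  K = 81
  A = 224 + 4·81 = 548
  E = 200 + 3·548 = 1844
  X = 83 + 6·548 − 3·1844 = -2161
Policy B (E := 171):
  K = 81
  A = 224 + 4·81 = 548
  E = 171
  X = 83 + 6·548 − 3·171 = 2858
Change in X: 2858 − (-2161) = 5019

5019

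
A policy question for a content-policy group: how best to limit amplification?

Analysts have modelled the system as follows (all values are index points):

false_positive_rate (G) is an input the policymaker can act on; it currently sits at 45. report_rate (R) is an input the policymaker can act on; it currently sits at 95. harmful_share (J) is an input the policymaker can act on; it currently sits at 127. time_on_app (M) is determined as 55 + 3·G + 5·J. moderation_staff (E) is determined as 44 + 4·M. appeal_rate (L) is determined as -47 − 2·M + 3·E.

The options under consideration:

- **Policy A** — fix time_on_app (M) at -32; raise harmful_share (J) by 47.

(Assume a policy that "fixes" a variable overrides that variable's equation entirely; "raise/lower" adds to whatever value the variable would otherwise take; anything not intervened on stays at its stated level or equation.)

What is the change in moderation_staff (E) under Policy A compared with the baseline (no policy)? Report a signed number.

-3428

Baseline:
  G = 45
  J = 127
  M = 55 + 3·45 + 5·127 = 825
  E = 44 + 4·825 = 3344
Policy A (M := -32, J + 47):
  G = 45
  J = 127 + 47 = 174
  M = -32
  E = 44 + 4·(-32) = -84
Change in E: -84 − 3344 = -3428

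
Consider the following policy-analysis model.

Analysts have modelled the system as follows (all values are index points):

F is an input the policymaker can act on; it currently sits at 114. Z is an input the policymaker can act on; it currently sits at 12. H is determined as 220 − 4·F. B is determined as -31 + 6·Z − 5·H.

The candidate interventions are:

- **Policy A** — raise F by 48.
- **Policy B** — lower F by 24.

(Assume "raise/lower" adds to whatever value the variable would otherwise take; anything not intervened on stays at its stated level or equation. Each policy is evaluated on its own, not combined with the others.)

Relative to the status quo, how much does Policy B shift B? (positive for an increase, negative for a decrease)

-480

Baseline:
  F = 114
  Z = 12
  H = 220 − 4·114 = -236
  B = -31 + 6·12 − 5·(-236) = 1221
Policy B (F − 24):
  F = 114 − 24 = 90
  Z = 12
  H = 220 − 4·90 = -140
  B = -31 + 6·12 − 5·(-140) = 741
Change in B: 741 − 1221 = -480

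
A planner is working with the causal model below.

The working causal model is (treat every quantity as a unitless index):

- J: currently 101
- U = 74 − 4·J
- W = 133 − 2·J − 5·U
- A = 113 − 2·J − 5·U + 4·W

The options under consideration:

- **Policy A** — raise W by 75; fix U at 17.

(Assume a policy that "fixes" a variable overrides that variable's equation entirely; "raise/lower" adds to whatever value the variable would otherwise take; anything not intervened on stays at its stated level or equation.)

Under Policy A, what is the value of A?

Policy A (W + 75, U := 17):
  J = 101
  U = 17
  W = 133 − 2·101 − 5·17 (+75 from intervention) = -79
  A = 113 − 2·101 − 5·17 + 4·(-79) = -490

-490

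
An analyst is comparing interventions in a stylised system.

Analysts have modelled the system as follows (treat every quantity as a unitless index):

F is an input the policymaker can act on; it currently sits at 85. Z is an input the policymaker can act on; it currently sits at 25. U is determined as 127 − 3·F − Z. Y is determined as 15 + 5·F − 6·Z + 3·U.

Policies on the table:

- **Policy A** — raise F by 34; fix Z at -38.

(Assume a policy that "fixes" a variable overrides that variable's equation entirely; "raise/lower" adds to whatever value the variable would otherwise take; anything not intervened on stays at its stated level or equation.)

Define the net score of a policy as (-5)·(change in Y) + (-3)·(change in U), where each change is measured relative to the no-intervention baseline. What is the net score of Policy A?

Baseline:
  F = 85
  Z = 25
  U = 127 − 3·85 − 25 = -153
  Y = 15 + 5·85 − 6·25 + 3·(-153) = -169
Policy A (F + 34, Z := -38):
  F = 85 + 34 = 119
  Z = -38
  U = 127 − 3·119 − (-38) = -192
  Y = 15 + 5·119 − 6·(-38) + 3·(-192) = 262
ΔY = 262 − (-169) = 431; ΔU = -192 − (-153) = -39
Score = (-5)·431 + (-3)·(-39) = -2038

-2038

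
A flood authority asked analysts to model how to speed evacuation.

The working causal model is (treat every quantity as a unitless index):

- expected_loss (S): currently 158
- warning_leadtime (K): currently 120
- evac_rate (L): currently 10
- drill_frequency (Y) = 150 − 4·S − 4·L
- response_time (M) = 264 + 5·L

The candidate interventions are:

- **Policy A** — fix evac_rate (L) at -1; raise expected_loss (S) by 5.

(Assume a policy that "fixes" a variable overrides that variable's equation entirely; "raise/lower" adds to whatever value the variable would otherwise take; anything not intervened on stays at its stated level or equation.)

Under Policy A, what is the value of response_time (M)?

Policy A (L := -1, S + 5):
  L = -1
  M = 264 + 5·(-1) = 259

259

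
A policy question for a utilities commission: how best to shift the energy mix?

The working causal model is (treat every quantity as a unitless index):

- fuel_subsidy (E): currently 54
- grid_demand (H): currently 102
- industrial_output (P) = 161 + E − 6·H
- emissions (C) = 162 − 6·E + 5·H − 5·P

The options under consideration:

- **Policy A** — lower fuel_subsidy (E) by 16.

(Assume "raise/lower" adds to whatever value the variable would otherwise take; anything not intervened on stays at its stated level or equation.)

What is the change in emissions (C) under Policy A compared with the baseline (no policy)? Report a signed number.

176

Baseline:
  E = 54
  H = 102
  P = 161 + 54 − 6·102 = -397
  C = 162 − 6·54 + 5·102 − 5·(-397) = 2333
Policy A (E − 16):
  E = 54 − 16 = 38
  H = 102
  P = 161 + 38 − 6·102 = -413
  C = 162 − 6·38 + 5·102 − 5·(-413) = 2509
Change in C: 2509 − 2333 = 176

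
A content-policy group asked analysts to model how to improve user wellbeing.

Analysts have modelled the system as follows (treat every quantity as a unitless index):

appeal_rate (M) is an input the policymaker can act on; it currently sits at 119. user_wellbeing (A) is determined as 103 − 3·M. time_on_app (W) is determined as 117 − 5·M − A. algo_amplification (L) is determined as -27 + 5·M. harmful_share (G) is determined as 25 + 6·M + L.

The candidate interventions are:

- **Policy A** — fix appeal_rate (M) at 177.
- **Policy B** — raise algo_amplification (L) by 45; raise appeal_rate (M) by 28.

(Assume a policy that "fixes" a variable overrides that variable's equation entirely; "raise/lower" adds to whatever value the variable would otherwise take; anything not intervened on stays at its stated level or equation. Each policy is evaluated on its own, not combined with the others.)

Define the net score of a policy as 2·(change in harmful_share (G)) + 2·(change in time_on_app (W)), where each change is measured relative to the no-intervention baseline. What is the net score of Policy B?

594

Baseline:
  M = 119
  A = 103 − 3·119 = -254
  W = 117 − 5·119 − (-254) = -224
  L = -27 + 5·119 = 568
  G = 25 + 6·119 + 568 = 1307
Policy B (L + 45, M + 28):
  M = 119 + 28 = 147
  A = 103 − 3·147 = -338
  W = 117 − 5·147 − (-338) = -280
  L = -27 + 5·147 (+45 from intervention) = 753
  G = 25 + 6·147 + 753 = 1660
ΔG = 1660 − 1307 = 353; ΔW = -280 − (-224) = -56
Score = 2·353 + 2·(-56) = 594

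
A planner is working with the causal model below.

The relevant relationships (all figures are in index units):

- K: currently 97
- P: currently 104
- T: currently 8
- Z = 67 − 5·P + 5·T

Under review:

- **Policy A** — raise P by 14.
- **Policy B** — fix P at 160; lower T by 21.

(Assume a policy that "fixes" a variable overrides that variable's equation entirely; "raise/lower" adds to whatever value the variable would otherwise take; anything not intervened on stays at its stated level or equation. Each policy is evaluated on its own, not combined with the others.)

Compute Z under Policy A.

-483

Policy A (P + 14):
  P = 104 + 14 = 118
  T = 8
  Z = 67 − 5·118 + 5·8 = -483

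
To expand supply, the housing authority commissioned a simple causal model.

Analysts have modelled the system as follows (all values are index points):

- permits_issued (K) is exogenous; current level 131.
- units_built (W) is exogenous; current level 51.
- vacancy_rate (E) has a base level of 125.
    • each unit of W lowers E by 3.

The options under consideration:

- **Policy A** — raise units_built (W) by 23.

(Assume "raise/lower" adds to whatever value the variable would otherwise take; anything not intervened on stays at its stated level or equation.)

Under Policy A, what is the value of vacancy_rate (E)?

-97

Policy A (W + 23):
  W = 51 + 23 = 74
  E = 125 − 3·74 = -97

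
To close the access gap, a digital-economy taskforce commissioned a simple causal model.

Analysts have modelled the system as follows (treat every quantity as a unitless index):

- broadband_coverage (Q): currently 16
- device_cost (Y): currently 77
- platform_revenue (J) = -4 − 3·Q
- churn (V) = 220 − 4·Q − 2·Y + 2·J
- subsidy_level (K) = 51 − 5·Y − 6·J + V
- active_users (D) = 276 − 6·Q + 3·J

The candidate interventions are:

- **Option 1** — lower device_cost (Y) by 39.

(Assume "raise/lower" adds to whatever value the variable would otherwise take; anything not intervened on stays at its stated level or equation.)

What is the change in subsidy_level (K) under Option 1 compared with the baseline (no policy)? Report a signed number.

273

Baseline:
  Q = 16
  Y = 77
  J = -4 − 3·16 = -52
  V = 220 − 4·16 − 2·77 + 2·(-52) = -102
  K = 51 − 5·77 − 6·(-52) + (-102) = -124
Option 1 (Y − 39):
  Q = 16
  Y = 77 − 39 = 38
  J = -4 − 3·16 = -52
  V = 220 − 4·16 − 2·38 + 2·(-52) = -24
  K = 51 − 5·38 − 6·(-52) + (-24) = 149
Change in K: 149 − (-124) = 273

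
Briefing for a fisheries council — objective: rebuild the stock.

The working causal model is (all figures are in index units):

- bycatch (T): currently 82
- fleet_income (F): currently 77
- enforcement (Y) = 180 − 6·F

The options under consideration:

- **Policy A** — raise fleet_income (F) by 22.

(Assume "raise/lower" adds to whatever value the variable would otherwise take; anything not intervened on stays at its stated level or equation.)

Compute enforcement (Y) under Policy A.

Policy A (F + 22):
  F = 77 + 22 = 99
  Y = 180 − 6·99 = -414

-414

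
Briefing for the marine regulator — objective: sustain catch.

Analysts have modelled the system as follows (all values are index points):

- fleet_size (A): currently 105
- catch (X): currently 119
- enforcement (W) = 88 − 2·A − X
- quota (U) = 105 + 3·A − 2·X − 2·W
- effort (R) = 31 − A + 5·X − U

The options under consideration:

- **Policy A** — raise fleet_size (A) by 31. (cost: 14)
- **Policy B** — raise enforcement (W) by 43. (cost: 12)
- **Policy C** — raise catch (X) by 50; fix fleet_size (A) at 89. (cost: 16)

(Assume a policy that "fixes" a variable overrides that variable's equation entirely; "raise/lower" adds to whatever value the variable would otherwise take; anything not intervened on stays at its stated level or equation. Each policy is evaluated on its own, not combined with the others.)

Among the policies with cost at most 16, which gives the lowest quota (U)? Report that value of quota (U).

Policy A (A + 31):
  A = 105 + 31 = 136
  X = 119
  W = 88 − 2·136 − 119 = -303
  U = 105 + 3·136 − 2·119 − 2·(-303) = 881
Policy B (W + 43):
  A = 105
  X = 119
  W = 88 − 2·105 − 119 (+43 from intervention) = -198
  U = 105 + 3·105 − 2·119 − 2·(-198) = 578
Policy C (X + 50, A := 89):
  A = 89
  X = 119 + 50 = 169
  W = 88 − 2·89 − 169 = -259
  U = 105 + 3·89 − 2·169 − 2·(-259) = 552
Comparing — Policy A: U=881, Policy B: U=578, Policy C: U=552. Lowest is 552 (Policy C).

552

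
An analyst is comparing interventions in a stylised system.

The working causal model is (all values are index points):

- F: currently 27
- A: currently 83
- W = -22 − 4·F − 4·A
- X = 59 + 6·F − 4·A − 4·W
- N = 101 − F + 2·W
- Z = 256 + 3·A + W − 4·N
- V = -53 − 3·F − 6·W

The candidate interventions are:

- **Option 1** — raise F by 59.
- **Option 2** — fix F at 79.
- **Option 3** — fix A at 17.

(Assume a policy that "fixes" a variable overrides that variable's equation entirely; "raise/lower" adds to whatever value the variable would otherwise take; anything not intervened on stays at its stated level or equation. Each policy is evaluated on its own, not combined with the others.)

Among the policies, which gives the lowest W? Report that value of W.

Option 1 (F + 59):
  F = 27 + 59 = 86
  A = 83
  W = -22 − 4·86 − 4·83 = -698
Option 2 (F := 79):
  F = 79
  A = 83
  W = -22 − 4·79 − 4·83 = -670
Option 3 (A := 17):
  F = 27
  A = 17
  W = -22 − 4·27 − 4·17 = -198
Comparing — Option 1: W=-698, Option 2: W=-670, Option 3: W=-198. Lowest is -698 (Option 1).

-698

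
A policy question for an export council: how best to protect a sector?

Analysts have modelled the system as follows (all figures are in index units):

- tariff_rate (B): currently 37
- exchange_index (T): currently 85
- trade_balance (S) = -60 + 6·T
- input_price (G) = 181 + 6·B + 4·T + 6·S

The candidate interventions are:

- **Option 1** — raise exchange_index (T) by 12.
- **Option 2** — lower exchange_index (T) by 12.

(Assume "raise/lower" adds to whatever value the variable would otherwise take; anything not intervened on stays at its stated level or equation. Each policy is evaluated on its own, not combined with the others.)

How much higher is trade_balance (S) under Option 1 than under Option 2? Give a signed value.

Option 1 (T + 12):
  T = 85 + 12 = 97
  S = -60 + 6·97 = 522
Option 2 (T − 12):
  T = 85 − 12 = 73
  S = -60 + 6·73 = 378
S: 522 − 378 = 144

144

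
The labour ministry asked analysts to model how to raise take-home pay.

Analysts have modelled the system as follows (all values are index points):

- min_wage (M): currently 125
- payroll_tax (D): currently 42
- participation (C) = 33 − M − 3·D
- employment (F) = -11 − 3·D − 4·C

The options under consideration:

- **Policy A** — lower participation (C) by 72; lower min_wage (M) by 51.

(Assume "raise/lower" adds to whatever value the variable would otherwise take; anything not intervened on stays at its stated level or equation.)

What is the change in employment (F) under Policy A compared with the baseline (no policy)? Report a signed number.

Baseline:
  M = 125
  D = 42
  C = 33 − 125 − 3·42 = -218
  F = -11 − 3·42 − 4·(-218) = 735
Policy A (C − 72, M − 51):
  M = 125 − 51 = 74
  D = 42
  C = 33 − 74 − 3·42 (−72 from intervention) = -239
  F = -11 − 3·42 − 4·(-239) = 819
Change in F: 819 − 735 = 84

84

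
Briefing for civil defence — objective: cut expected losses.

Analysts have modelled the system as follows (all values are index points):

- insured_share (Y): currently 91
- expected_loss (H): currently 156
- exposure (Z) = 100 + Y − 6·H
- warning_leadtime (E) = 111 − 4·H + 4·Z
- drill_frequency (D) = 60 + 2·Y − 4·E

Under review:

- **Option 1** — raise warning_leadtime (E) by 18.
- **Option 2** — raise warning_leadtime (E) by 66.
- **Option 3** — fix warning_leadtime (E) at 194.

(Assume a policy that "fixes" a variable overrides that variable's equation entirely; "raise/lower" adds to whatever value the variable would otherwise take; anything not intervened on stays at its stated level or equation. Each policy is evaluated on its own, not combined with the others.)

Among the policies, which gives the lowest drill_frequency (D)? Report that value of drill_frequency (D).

-534

Option 1 (E + 18):
  Y = 91
  H = 156
  Z = 100 + 91 − 6·156 = -745
  E = 111 − 4·156 + 4·(-745) (+18 from intervention) = -3475
  D = 60 + 2·91 − 4·(-3475) = 14142
Option 2 (E + 66):
  Y = 91
  H = 156
  Z = 100 + 91 − 6·156 = -745
  E = 111 − 4·156 + 4·(-745) (+66 from intervention) = -3427
  D = 60 + 2·91 − 4·(-3427) = 13950
Option 3 (E := 194):
  Y = 91
  H = 156
  Z = 100 + 91 − 6·156 = -745
  E = 194
  D = 60 + 2·91 − 4·194 = -534
Comparing — Option 1: D=14142, Option 2: D=13950, Option 3: D=-534. Lowest is -534 (Option 3).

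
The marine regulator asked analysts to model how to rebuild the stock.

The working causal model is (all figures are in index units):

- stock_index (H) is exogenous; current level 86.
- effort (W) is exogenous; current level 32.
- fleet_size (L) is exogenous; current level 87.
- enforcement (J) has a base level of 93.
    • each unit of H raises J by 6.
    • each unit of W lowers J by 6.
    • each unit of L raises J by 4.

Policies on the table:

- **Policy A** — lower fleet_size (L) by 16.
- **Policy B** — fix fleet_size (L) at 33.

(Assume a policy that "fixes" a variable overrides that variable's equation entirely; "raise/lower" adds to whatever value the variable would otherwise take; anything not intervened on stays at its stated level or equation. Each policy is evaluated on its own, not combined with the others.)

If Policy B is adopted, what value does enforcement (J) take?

Policy B (L := 33):
  H = 86
  W = 32
  L = 33
  J = 93 + 6·86 − 6·32 + 4·33 = 549

549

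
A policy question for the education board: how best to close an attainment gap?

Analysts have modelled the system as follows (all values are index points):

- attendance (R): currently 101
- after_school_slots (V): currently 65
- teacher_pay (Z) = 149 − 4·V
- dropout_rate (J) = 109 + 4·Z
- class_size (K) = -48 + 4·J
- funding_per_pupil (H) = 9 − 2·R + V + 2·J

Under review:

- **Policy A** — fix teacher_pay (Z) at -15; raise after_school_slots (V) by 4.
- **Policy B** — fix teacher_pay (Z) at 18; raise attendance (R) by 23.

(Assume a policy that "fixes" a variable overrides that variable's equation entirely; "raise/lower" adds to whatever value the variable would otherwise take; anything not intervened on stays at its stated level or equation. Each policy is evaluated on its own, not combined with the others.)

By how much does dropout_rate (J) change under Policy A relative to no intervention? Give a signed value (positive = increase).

Baseline:
  V = 65
  Z = 149 − 4·65 = -111
  J = 109 + 4·(-111) = -335
Policy A (Z := -15, V + 4):
  V = 65 + 4 = 69
  Z = -15
  J = 109 + 4·(-15) = 49
Change in J: 49 − (-335) = 384

384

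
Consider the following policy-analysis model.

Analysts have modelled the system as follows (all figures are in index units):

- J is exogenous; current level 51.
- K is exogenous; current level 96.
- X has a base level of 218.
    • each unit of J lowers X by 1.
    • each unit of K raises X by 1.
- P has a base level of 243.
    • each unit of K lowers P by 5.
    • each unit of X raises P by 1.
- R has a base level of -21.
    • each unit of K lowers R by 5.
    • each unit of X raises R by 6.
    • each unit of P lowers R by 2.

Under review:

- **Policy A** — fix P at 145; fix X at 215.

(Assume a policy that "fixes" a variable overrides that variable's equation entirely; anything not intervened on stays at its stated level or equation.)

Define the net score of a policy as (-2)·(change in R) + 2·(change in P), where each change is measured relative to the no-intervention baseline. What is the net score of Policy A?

1290

Baseline:
  J = 51
  K = 96
  X = 218 − 51 + 96 = 263
  P = 243 − 5·96 + 263 = 26
  R = -21 − 5·96 + 6·263 − 2·26 = 1025
Policy A (P := 145, X := 215):
  J = 51
  K = 96
  X = 215
  P = 145
  R = -21 − 5·96 + 6·215 − 2·145 = 499
ΔR = 499 − 1025 = -526; ΔP = 145 − 26 = 119
Score = (-2)·(-526) + 2·119 = 1290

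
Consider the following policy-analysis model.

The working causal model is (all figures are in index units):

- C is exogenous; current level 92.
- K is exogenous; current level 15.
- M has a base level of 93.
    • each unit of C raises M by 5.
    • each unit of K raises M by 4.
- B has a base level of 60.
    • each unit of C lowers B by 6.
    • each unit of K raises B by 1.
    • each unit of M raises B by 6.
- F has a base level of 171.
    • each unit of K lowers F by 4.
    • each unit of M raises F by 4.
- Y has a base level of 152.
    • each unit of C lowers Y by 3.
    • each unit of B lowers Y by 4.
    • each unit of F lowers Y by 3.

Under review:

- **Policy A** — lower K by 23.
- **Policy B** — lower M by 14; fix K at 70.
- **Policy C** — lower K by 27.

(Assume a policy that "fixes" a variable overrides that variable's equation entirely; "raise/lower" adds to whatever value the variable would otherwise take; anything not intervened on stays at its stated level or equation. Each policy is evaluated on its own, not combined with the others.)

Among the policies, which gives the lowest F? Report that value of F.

2239

Policy A (K − 23):
  C = 92
  K = 15 − 23 = -8
  M = 93 + 5·92 + 4·(-8) = 521
  F = 171 − 4·(-8) + 4·521 = 2287
Policy B (M − 14, K := 70):
  C = 92
  K = 70
  M = 93 + 5·92 + 4·70 (−14 from intervention) = 819
  F = 171 − 4·70 + 4·819 = 3167
Policy C (K − 27):
  C = 92
  K = 15 − 27 = -12
  M = 93 + 5·92 + 4·(-12) = 505
  F = 171 − 4·(-12) + 4·505 = 2239
Comparing — Policy A: F=2287, Policy B: F=3167, Policy C: F=2239. Lowest is 2239 (Policy C).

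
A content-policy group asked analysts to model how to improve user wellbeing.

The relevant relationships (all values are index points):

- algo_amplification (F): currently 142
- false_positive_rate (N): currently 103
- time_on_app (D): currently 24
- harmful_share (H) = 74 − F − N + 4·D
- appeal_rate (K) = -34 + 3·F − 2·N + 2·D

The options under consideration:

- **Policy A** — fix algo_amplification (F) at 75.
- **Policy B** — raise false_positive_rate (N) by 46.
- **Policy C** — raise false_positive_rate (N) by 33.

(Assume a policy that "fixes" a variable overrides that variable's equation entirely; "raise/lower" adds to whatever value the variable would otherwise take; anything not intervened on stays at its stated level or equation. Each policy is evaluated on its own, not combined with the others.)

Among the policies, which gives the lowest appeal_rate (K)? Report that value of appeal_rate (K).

Policy A (F := 75):
  F = 75
  N = 103
  D = 24
  K = -34 + 3·75 − 2·103 + 2·24 = 33
Policy B (N + 46):
  F = 142
  N = 103 + 46 = 149
  D = 24
  K = -34 + 3·142 − 2·149 + 2·24 = 142
Policy C (N + 33):
  F = 142
  N = 103 + 33 = 136
  D = 24
  K = -34 + 3·142 − 2·136 + 2·24 = 168
Comparing — Policy A: K=33, Policy B: K=142, Policy C: K=168. Lowest is 33 (Policy A).

33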